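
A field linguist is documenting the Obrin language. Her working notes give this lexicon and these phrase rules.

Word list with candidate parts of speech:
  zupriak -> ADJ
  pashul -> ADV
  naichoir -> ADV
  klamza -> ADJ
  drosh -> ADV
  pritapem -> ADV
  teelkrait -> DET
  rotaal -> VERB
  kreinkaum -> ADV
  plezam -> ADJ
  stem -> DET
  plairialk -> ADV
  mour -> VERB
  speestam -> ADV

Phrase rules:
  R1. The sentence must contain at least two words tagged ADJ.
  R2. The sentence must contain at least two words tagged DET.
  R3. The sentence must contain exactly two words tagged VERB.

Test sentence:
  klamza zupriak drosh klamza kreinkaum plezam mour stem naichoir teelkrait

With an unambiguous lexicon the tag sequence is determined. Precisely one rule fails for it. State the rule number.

Fixed tagging: ADJ ADJ ADV ADJ ADV ADJ VERB DET ADV DET.
Rule check: R1 ok, R2 ok, R3 fails.
Only rule 3 fails.

3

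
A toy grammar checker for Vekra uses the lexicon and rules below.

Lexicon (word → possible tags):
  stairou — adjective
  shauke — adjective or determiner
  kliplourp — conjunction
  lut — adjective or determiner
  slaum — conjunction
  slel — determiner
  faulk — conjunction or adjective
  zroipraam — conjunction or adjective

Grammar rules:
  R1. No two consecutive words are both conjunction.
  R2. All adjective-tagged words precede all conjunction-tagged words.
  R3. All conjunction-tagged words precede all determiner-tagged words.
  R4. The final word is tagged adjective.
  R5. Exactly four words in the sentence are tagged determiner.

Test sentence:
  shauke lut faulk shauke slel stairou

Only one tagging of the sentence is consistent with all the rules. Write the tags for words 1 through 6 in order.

determiner determiner adjective determiner determiner adjective

Candidates per position — 1:shauke {adjective,determiner}; 2:lut {adjective,determiner}; 3:faulk {conjunction,adjective}; 4:shauke {adjective,determiner}; 5:slel {determiner}; 6:stairou {adjective}.
Position 1: tagging it adjective would leave rule 5 unsatisfiable, so it must be determiner.
Position 2: tagging it adjective would leave rule 5 unsatisfiable, so it must be determiner.
Position 3: tagging it conjunction would leave rule 2 unsatisfiable, so it must be adjective.
Position 4: tagging it adjective would leave rule 5 unsatisfiable, so it must be determiner.
The only consistent sequence is: determiner determiner adjective determiner determiner adjective.
Rule-by-rule: rule 1 ✓; rule 2 ✓; rule 3 ✓; rule 4 ✓; rule 5 ✓.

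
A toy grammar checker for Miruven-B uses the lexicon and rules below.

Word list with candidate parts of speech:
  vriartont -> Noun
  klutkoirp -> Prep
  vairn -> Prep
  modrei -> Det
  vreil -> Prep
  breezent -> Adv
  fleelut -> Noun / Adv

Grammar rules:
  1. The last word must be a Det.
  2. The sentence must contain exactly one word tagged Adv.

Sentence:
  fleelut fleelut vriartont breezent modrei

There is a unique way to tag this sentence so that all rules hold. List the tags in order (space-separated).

Noun Noun Noun Adv Det

Candidates per position — 1:fleelut {Noun,Adv}; 2:fleelut {Noun,Adv}; 3:vriartont {Noun}; 4:breezent {Adv}; 5:modrei {Det}.
Position 1: tagging it Adv would leave rule 2 unsatisfiable, so it must be Noun.
Position 2: tagging it Adv would leave rule 2 unsatisfiable, so it must be Noun.
The only consistent sequence is: Noun Noun Noun Adv Det.
Checking: rule 1 ✓; rule 2 ✓.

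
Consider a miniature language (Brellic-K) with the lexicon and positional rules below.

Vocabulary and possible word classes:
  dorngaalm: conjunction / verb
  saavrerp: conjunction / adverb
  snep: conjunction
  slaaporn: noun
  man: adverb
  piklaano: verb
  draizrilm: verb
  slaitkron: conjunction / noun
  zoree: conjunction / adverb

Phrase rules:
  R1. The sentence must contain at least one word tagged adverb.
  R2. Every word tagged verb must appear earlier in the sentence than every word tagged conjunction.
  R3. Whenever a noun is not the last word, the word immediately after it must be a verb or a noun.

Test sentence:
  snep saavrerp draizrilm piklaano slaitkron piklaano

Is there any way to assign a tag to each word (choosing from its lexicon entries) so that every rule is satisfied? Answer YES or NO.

NO

Candidates per position — 1:snep {conjunction}; 2:saavrerp {conjunction,adverb}; 3:draizrilm {verb}; 4:piklaano {verb}; 5:slaitkron {conjunction,noun}; 6:piklaano {verb}.
Rule 2 cannot be satisfied by any choice of tags from the lexicon.
So there is no consistent tagging.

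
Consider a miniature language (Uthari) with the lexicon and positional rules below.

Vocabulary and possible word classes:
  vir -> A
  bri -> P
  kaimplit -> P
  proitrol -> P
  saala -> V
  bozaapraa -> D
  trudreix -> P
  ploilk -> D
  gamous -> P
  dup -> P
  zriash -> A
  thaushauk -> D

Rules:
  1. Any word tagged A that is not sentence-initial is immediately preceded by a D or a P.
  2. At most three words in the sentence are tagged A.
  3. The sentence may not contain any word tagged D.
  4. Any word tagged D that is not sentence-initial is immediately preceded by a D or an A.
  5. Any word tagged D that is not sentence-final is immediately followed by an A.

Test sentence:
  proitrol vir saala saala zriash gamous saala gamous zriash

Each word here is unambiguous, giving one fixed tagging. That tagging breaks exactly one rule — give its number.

1

Fixed tagging: P A V V A P V P A.
Applying the rules: R1 fails, R2 ok, R3 ok, R4 ok, R5 ok.
Only rule 1 fails.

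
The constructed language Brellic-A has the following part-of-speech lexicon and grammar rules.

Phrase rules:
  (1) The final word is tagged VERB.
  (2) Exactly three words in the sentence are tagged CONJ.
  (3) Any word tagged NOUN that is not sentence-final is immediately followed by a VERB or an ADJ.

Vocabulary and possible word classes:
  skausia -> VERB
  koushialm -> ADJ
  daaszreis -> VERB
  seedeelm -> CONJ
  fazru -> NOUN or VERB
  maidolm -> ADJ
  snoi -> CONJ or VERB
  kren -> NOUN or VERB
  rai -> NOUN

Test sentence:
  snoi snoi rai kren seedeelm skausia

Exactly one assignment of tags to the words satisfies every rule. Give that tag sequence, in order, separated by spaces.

Candidates per position — 1:snoi {CONJ,VERB}; 2:snoi {CONJ,VERB}; 3:rai {NOUN}; 4:kren {NOUN,VERB}; 5:seedeelm {CONJ}; 6:skausia {VERB}.
Word 1 cannot be VERB — rule 2 would then fail for every completion. It is CONJ.
Word 2 cannot be VERB — rule 2 would then fail for every completion. It is CONJ.
Word 4 cannot be NOUN — rule 3 would then fail for every completion. It is VERB.
The only consistent sequence is: CONJ CONJ NOUN VERB CONJ VERB.
Check: rule 1 satisfied; rule 2 satisfied; rule 3 satisfied.

CONJ CONJ NOUN VERB CONJ VERB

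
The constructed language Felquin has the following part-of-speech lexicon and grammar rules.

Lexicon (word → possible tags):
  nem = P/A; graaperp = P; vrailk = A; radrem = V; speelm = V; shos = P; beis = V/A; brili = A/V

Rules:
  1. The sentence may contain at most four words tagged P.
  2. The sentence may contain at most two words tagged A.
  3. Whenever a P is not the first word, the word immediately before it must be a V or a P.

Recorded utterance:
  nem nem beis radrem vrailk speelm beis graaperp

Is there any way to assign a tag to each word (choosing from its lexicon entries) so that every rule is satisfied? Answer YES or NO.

Candidates per position — 1:nem {P,A}; 2:nem {P,A}; 3:beis {V,A}; 4:radrem {V}; 5:vrailk {A}; 6:speelm {V}; 7:beis {V,A}; 8:graaperp {P}.
One satisfying assignment: P A V V A V V P.
Rule-by-rule: rule 1 holds; rule 2 holds; rule 3 holds.

YES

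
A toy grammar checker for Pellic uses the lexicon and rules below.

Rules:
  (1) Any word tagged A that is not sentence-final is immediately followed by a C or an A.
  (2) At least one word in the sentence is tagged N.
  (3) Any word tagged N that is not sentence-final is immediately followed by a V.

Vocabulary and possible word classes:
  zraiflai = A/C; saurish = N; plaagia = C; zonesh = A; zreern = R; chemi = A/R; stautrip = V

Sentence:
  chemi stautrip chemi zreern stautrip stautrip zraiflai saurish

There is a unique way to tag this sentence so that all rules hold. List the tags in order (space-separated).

R V R R V V C N

Candidates per position — 1:chemi {A,R}; 2:stautrip {V}; 3:chemi {A,R}; 4:zreern {R}; 5:stautrip {V}; 6:stautrip {V}; 7:zraiflai {A,C}; 8:saurish {N}.
If word 1 were A, no tagging could satisfy rule 1; so word 1 is R.
If word 3 were A, no tagging could satisfy rule 1; so word 3 is R.
If word 7 were A, no tagging could satisfy rule 1; so word 7 is C.
The unique satisfying tagging is: R V R R V V C N.
Rule-by-rule: rule 1 ok; rule 2 ok; rule 3 ok.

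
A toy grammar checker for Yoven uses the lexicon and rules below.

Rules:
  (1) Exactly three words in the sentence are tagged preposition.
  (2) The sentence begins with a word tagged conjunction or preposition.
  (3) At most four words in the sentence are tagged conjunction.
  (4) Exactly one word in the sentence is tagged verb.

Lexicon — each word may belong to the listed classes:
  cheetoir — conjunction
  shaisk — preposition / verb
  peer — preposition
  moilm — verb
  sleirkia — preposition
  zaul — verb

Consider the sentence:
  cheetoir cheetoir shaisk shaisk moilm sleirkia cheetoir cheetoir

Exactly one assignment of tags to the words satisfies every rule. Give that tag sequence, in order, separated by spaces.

Candidates per position — 1:cheetoir {conjunction}; 2:cheetoir {conjunction}; 3:shaisk {preposition,verb}; 4:shaisk {preposition,verb}; 5:moilm {verb}; 6:sleirkia {preposition}; 7:cheetoir {conjunction}; 8:cheetoir {conjunction}.
Position 3: tagging it verb would leave rule 1 unsatisfiable, so it must be preposition.
Position 4: tagging it verb would leave rule 1 unsatisfiable, so it must be preposition.
That leaves exactly one tagging: conjunction conjunction preposition preposition verb preposition conjunction conjunction.
Verifying each rule — rule 1 holds; rule 2 holds; rule 3 holds; rule 4 holds.

conjunction conjunction preposition preposition verb preposition conjunction conjunction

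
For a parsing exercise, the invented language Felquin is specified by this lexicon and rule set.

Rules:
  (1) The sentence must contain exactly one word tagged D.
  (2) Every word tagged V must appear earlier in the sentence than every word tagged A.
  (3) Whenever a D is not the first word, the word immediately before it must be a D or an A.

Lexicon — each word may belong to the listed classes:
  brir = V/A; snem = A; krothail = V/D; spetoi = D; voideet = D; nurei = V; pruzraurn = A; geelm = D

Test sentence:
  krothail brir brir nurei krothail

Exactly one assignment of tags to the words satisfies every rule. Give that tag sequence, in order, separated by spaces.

Candidates per position — 1:krothail {V,D}; 2:brir {V,A}; 3:brir {V,A}; 4:nurei {V}; 5:krothail {V,D}.
If word 2 were A, no tagging could satisfy rule 2; so word 2 is V.
If word 3 were A, no tagging could satisfy rule 2; so word 3 is V.
If word 5 were D, no tagging could satisfy rule 3; so word 5 is V.
If word 1 were V, no tagging could satisfy rule 1; so word 1 is D.
The unique satisfying tagging is: D V V V V.
Verifying each rule — rule 1 ✓; rule 2 ✓; rule 3 ✓.

D V V V V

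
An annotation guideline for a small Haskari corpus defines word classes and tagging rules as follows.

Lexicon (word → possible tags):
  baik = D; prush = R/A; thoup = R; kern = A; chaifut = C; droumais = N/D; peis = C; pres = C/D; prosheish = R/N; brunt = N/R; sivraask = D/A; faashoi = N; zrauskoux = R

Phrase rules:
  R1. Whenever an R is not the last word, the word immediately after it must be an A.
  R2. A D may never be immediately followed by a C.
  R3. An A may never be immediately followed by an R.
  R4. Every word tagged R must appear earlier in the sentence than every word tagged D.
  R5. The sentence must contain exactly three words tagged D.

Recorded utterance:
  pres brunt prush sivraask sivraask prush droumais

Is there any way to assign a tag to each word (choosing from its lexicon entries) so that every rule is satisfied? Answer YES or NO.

YES

Candidates per position — 1:pres {C,D}; 2:brunt {N,R}; 3:prush {R,A}; 4:sivraask {D,A}; 5:sivraask {D,A}; 6:prush {R,A}; 7:droumais {N,D}.
One satisfying assignment: D N A A D A D.
Checking: rule 1 ✓; rule 2 ✓; rule 3 ✓; rule 4 ✓; rule 5 ✓.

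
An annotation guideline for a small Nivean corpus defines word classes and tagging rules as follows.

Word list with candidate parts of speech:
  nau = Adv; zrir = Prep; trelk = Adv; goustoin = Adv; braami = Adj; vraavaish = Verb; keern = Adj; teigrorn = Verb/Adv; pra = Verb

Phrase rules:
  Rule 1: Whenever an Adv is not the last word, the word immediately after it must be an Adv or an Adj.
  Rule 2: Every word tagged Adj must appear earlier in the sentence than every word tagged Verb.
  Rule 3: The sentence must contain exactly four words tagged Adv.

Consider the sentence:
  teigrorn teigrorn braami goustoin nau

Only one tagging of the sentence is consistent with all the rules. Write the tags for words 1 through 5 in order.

Candidates per position — 1:teigrorn {Verb,Adv}; 2:teigrorn {Verb,Adv}; 3:braami {Adj}; 4:goustoin {Adv}; 5:nau {Adv}.
Position 1: tagging it Verb would leave rule 2 unsatisfiable, so it must be Adv.
Position 2: tagging it Verb would leave rule 1 unsatisfiable, so it must be Adv.
That leaves exactly one tagging: Adv Adv Adj Adv Adv.
Verifying each rule — rule 1 ok; rule 2 ok; rule 3 ok.

Adv Adv Adj Adv Adv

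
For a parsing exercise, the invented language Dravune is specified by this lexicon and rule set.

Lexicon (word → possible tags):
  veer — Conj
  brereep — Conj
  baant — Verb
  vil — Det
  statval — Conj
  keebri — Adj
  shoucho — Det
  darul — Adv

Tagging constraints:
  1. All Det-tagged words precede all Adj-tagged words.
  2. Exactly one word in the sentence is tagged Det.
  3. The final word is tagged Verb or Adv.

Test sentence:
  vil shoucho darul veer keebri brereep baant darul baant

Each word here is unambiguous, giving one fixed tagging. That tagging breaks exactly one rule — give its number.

2

Fixed tagging: Det Det Adv Conj Adj Conj Verb Adv Verb.
Checking each rule: R1 pass, R2 fail, R3 pass.
Only rule 2 fails.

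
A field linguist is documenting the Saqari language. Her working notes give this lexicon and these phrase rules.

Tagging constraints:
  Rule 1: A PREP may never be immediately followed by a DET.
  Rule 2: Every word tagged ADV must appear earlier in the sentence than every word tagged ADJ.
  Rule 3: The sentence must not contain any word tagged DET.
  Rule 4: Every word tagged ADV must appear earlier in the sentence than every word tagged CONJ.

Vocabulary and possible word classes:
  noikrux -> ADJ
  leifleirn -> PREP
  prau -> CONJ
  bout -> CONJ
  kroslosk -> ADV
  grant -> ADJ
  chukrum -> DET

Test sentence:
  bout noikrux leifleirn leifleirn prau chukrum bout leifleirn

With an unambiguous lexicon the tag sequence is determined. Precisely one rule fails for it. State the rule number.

Fixed tagging: CONJ ADJ PREP PREP CONJ DET CONJ PREP.
Applying the rules: R1 holds, R2 holds, R3 violated, R4 holds.
Only rule 3 fails.

3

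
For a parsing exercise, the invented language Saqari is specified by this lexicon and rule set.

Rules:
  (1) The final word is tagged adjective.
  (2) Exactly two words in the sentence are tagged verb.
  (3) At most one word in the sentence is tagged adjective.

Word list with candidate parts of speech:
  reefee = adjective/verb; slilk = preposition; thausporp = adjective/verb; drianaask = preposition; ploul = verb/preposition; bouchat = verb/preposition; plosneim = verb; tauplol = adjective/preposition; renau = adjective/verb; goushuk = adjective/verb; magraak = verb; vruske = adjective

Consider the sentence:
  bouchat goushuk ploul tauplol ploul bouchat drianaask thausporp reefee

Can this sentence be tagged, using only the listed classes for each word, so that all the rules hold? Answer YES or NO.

YES

Candidates per position — 1:bouchat {verb,preposition}; 2:goushuk {adjective,verb}; 3:ploul {verb,preposition}; 4:tauplol {adjective,preposition}; 5:ploul {verb,preposition}; 6:bouchat {verb,preposition}; 7:drianaask {preposition}; 8:thausporp {adjective,verb}; 9:reefee {adjective,verb}.
One satisfying assignment: preposition verb preposition preposition preposition preposition preposition verb adjective.
Check: rule 1 ok; rule 2 ok; rule 3 ok.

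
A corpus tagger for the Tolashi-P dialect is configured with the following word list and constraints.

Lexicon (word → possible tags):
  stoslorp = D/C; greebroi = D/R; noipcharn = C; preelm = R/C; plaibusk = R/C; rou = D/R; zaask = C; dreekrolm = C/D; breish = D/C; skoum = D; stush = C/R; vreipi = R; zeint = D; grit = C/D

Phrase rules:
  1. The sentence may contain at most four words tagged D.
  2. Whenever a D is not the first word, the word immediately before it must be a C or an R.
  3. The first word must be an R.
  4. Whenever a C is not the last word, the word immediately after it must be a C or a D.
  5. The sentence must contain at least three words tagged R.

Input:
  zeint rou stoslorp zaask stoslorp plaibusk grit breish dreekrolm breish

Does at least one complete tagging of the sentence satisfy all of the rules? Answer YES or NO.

NO

Candidates per position — 1:zeint {D}; 2:rou {D,R}; 3:stoslorp {D,C}; 4:zaask {C}; 5:stoslorp {D,C}; 6:plaibusk {R,C}; 7:grit {C,D}; 8:breish {D,C}; 9:dreekrolm {C,D}; 10:breish {D,C}.
Rule 3 cannot be satisfied by any choice of tags from the lexicon.
So there is no consistent tagging.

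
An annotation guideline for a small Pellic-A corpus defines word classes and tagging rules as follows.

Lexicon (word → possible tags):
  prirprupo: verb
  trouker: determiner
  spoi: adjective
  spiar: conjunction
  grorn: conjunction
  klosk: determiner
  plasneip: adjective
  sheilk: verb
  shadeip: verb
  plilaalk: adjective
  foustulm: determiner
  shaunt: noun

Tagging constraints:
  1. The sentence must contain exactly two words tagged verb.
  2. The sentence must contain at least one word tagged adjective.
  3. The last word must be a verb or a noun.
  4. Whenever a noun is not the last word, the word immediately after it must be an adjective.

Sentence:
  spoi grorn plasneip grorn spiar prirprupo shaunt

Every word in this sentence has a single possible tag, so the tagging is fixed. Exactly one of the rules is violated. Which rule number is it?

1

Fixed tagging: adjective conjunction adjective conjunction conjunction verb noun.
Checking each rule: R1 violated, R2 holds, R3 holds, R4 holds.
Only rule 1 fails.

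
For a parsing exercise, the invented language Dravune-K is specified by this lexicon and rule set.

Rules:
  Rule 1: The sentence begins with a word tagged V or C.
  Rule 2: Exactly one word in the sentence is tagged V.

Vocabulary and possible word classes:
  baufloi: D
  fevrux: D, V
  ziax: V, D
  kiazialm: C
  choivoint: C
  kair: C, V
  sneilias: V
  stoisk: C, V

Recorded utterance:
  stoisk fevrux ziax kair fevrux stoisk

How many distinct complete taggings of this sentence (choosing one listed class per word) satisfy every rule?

Candidates per position — 1:stoisk {C,V}; 2:fevrux {D,V}; 3:ziax {V,D}; 4:kair {C,V}; 5:fevrux {D,V}; 6:stoisk {C,V}.
There are 64 candidate sequences in total.
Checking each against the rules leaves 6 sequences.
Count = 6.

6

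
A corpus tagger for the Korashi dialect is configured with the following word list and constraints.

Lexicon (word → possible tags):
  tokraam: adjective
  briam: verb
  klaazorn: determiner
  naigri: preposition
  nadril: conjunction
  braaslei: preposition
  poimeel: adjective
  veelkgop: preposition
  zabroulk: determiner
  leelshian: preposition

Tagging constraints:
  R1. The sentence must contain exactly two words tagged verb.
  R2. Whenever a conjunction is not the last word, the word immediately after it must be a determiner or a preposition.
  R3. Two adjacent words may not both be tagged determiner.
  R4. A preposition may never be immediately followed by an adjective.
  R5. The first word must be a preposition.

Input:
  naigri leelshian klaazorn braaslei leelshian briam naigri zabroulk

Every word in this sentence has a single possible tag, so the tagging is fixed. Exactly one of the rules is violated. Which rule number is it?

1

Fixed tagging: preposition preposition determiner preposition preposition verb preposition determiner.
Checking each rule: R1 violated, R2 holds, R3 holds, R4 holds, R5 holds.
Only rule 1 fails.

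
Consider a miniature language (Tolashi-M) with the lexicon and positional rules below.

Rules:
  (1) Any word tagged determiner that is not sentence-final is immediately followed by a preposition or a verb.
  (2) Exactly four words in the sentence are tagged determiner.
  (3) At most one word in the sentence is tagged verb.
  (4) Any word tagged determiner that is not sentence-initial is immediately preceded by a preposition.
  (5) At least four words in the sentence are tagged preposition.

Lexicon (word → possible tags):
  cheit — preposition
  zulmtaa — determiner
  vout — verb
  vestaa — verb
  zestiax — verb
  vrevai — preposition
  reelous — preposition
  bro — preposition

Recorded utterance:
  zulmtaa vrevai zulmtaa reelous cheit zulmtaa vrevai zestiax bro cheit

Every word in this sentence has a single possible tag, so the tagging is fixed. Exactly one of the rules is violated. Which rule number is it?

Fixed tagging: determiner preposition determiner preposition preposition determiner preposition verb preposition preposition.
Rule check: R1 pass, R2 fail, R3 pass, R4 pass, R5 pass.
Only rule 2 fails.

2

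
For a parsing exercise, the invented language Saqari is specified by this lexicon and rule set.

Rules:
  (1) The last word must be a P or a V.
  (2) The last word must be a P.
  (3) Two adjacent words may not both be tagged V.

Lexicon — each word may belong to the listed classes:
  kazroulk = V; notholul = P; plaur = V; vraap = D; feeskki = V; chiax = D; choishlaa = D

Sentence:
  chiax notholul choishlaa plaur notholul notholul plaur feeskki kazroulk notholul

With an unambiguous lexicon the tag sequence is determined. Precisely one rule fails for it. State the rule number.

Fixed tagging: D P D V P P V V V P.
Applying the rules: R1 ok, R2 ok, R3 fails.
Only rule 3 fails.

3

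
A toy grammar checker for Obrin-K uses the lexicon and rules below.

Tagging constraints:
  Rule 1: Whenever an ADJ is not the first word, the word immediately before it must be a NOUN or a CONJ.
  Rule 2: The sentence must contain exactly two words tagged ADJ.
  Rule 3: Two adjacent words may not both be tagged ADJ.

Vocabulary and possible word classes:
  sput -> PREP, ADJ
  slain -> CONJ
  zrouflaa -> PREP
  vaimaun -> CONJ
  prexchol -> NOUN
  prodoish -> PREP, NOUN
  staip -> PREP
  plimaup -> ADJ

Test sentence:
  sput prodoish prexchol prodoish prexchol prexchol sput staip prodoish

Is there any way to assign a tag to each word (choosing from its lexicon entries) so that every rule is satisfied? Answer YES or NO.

YES

Candidates per position — 1:sput {PREP,ADJ}; 2:prodoish {PREP,NOUN}; 3:prexchol {NOUN}; 4:prodoish {PREP,NOUN}; 5:prexchol {NOUN}; 6:prexchol {NOUN}; 7:sput {PREP,ADJ}; 8:staip {PREP}; 9:prodoish {PREP,NOUN}.
One satisfying assignment: ADJ NOUN NOUN NOUN NOUN NOUN ADJ PREP NOUN.
Verifying each rule — rule 1 holds; rule 2 holds; rule 3 holds.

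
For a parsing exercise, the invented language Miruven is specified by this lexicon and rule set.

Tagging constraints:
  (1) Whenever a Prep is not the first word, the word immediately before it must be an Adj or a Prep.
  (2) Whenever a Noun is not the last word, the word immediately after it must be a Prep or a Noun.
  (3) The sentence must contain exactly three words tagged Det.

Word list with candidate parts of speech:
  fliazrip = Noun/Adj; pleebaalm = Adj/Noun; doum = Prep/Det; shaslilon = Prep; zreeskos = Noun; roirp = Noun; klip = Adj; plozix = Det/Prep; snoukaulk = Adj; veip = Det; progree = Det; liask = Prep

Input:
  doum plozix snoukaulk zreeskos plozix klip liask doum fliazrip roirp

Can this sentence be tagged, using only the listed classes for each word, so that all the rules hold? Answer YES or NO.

Candidates per position — 1:doum {Prep,Det}; 2:plozix {Det,Prep}; 3:snoukaulk {Adj}; 4:zreeskos {Noun}; 5:plozix {Det,Prep}; 6:klip {Adj}; 7:liask {Prep}; 8:doum {Prep,Det}; 9:fliazrip {Noun,Adj}; 10:roirp {Noun}.
Every candidate sequence violates at least one rule; no consistent tagging exists.

NO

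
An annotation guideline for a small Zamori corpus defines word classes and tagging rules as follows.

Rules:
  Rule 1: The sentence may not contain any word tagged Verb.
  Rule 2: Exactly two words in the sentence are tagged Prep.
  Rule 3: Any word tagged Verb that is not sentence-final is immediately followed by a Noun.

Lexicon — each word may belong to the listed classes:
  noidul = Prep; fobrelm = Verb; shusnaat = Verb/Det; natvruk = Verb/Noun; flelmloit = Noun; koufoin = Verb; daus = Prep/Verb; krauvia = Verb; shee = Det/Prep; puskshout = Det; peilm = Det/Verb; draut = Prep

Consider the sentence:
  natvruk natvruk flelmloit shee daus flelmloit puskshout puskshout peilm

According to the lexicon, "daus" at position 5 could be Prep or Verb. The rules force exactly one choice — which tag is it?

Prep

Candidates per position — 1:natvruk {Verb,Noun}; 2:natvruk {Verb,Noun}; 3:flelmloit {Noun}; 4:shee {Det,Prep}; 5:daus {Prep,Verb}; 6:flelmloit {Noun}; 7:puskshout {Det}; 8:puskshout {Det}; 9:peilm {Det,Verb}.
If word 1 were Verb, no tagging could satisfy rule 1; so word 1 is Noun.
If word 2 were Verb, no tagging could satisfy rule 1; so word 2 is Noun.
If word 4 were Det, no tagging could satisfy rule 2; so word 4 is Prep.
If word 5 were Verb, no tagging could satisfy rule 1; so word 5 is Prep.
If word 9 were Verb, no tagging could satisfy rule 1; so word 9 is Det.
That leaves exactly one tagging: Noun Noun Noun Prep Prep Noun Det Det Det.
Check: rule 1 satisfied; rule 2 satisfied; rule 3 satisfied.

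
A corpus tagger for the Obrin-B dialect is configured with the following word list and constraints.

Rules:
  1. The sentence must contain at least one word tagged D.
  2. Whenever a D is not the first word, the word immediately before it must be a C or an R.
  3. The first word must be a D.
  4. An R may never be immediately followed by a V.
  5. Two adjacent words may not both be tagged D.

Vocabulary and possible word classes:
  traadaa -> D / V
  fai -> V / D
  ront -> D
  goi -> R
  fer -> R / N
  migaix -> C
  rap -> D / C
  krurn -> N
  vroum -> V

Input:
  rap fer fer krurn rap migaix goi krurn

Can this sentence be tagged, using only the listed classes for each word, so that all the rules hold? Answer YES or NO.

Candidates per position — 1:rap {D,C}; 2:fer {R,N}; 3:fer {R,N}; 4:krurn {N}; 5:rap {D,C}; 6:migaix {C}; 7:goi {R}; 8:krurn {N}.
One satisfying assignment: D R R N C C R N.
Checking: rule 1 holds; rule 2 holds; rule 3 holds; rule 4 holds; rule 5 holds.

YES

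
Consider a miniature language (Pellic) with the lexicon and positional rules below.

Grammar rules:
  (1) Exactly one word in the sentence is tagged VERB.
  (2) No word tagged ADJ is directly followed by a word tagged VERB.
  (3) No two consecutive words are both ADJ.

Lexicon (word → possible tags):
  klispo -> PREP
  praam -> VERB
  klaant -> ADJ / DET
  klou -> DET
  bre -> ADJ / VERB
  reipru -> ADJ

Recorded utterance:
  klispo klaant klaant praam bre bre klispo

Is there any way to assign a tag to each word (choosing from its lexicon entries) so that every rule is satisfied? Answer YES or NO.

NO

Candidates per position — 1:klispo {PREP}; 2:klaant {ADJ,DET}; 3:klaant {ADJ,DET}; 4:praam {VERB}; 5:bre {ADJ,VERB}; 6:bre {ADJ,VERB}; 7:klispo {PREP}.
Every candidate sequence violates at least one rule; no consistent tagging exists.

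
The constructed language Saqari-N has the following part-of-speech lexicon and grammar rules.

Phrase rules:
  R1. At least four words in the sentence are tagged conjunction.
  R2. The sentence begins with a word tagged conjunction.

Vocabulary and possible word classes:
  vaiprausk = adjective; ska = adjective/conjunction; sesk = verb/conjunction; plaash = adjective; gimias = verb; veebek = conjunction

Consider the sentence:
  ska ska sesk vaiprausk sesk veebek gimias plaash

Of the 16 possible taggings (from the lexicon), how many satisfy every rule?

4

Candidates per position — 1:ska {adjective,conjunction}; 2:ska {adjective,conjunction}; 3:sesk {verb,conjunction}; 4:vaiprausk {adjective}; 5:sesk {verb,conjunction}; 6:veebek {conjunction}; 7:gimias {verb}; 8:plaash {adjective}.
There are 16 candidate sequences in total.
The sequences that satisfy every rule: conjunction adjective conjunction adjective conjunction conjunction verb adjective; conjunction conjunction verb adjective conjunction conjunction verb adjective; conjunction conjunction conjunction adjective verb conjunction verb adjective; conjunction conjunction conjunction adjective conjunction conjunction verb adjective.
Count = 4.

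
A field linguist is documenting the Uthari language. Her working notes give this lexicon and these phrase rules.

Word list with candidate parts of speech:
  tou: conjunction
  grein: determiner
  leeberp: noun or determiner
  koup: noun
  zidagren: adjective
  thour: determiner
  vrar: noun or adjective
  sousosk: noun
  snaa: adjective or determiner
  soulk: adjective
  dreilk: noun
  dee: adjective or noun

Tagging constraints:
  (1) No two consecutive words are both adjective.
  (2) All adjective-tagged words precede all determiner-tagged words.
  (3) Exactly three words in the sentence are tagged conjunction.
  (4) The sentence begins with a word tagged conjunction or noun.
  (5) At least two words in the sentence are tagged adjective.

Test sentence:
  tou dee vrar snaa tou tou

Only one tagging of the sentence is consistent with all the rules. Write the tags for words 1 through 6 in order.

conjunction adjective noun adjective conjunction conjunction

Candidates per position — 1:tou {conjunction}; 2:dee {adjective,noun}; 3:vrar {noun,adjective}; 4:snaa {adjective,determiner}; 5:tou {conjunction}; 6:tou {conjunction}.
The remaining ambiguous positions (2, 3, 4) are resolved jointly — only one combination satisfies every rule.
The unique satisfying tagging is: conjunction adjective noun adjective conjunction conjunction.
Check: rule 1 ✓; rule 2 ✓; rule 3 ✓; rule 4 ✓; rule 5 ✓.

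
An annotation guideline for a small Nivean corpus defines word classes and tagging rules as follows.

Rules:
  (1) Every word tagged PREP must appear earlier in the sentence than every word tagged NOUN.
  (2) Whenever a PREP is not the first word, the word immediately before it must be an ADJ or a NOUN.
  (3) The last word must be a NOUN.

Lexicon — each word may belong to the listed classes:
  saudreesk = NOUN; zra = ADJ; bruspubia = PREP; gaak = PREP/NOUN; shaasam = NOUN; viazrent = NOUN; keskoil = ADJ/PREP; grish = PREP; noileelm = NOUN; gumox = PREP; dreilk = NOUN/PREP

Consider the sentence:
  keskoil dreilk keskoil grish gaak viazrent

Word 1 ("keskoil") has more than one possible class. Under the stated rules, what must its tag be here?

Candidates per position — 1:keskoil {ADJ,PREP}; 2:dreilk {NOUN,PREP}; 3:keskoil {ADJ,PREP}; 4:grish {PREP}; 5:gaak {PREP,NOUN}; 6:viazrent {NOUN}.
If word 2 were NOUN, no tagging could satisfy rule 1; so word 2 is PREP.
If word 3 were PREP, no tagging could satisfy rule 2; so word 3 is ADJ.
If word 5 were PREP, no tagging could satisfy rule 2; so word 5 is NOUN.
If word 1 were PREP, no tagging could satisfy rule 2; so word 1 is ADJ.
The unique satisfying tagging is: ADJ PREP ADJ PREP NOUN NOUN.
Checking: rule 1 holds; rule 2 holds; rule 3 holds.

ADJ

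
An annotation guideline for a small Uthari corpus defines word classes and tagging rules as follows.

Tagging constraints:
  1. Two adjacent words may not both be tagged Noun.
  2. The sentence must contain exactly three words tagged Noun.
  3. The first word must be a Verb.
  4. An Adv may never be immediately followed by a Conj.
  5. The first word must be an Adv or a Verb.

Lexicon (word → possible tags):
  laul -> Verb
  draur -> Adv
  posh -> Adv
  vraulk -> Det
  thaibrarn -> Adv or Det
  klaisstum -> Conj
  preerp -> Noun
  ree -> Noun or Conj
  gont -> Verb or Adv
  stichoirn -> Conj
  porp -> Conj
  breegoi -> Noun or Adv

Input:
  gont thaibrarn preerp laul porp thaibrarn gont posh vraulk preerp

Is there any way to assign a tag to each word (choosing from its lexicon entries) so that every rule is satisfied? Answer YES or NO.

Candidates per position — 1:gont {Verb,Adv}; 2:thaibrarn {Adv,Det}; 3:preerp {Noun}; 4:laul {Verb}; 5:porp {Conj}; 6:thaibrarn {Adv,Det}; 7:gont {Verb,Adv}; 8:posh {Adv}; 9:vraulk {Det}; 10:preerp {Noun}.
Rule 2 cannot be satisfied by any choice of tags from the lexicon.
So there is no consistent tagging.

NO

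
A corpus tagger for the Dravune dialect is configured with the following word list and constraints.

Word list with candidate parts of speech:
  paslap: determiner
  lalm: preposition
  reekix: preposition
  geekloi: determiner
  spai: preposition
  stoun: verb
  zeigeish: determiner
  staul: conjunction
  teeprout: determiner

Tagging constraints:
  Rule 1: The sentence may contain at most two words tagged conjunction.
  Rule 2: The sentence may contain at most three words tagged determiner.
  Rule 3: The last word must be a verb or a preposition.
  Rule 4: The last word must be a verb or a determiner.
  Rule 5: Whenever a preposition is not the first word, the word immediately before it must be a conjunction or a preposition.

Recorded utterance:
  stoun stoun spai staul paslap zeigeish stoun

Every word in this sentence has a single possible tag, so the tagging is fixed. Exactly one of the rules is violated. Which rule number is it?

Fixed tagging: verb verb preposition conjunction determiner determiner verb.
Checking each rule: R1 ok, R2 ok, R3 ok, R4 ok, R5 fails.
Only rule 5 fails.

5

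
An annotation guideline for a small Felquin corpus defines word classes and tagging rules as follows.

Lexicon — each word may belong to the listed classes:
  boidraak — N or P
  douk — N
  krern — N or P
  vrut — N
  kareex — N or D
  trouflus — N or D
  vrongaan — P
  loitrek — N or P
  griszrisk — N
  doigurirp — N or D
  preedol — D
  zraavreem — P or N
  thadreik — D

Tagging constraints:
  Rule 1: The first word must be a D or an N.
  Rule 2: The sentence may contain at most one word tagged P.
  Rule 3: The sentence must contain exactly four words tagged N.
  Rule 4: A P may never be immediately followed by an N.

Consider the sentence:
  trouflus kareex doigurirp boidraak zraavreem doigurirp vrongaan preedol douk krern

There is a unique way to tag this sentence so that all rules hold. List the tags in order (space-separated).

D D D N N D P D N N

Candidates per position — 1:trouflus {N,D}; 2:kareex {N,D}; 3:doigurirp {N,D}; 4:boidraak {N,P}; 5:zraavreem {P,N}; 6:doigurirp {N,D}; 7:vrongaan {P}; 8:preedol {D}; 9:douk {N}; 10:krern {N,P}.
If word 4 were P, no tagging could satisfy rule 2; so word 4 is N.
If word 5 were P, no tagging could satisfy rule 2; so word 5 is N.
If word 10 were P, no tagging could satisfy rule 2; so word 10 is N.
If word 1 were N, no tagging could satisfy rule 3; so word 1 is D.
If word 2 were N, no tagging could satisfy rule 3; so word 2 is D.
If word 3 were N, no tagging could satisfy rule 3; so word 3 is D.
If word 6 were N, no tagging could satisfy rule 3; so word 6 is D.
The only consistent sequence is: D D D N N D P D N N.
Check: rule 1 satisfied; rule 2 satisfied; rule 3 satisfied; rule 4 satisfied.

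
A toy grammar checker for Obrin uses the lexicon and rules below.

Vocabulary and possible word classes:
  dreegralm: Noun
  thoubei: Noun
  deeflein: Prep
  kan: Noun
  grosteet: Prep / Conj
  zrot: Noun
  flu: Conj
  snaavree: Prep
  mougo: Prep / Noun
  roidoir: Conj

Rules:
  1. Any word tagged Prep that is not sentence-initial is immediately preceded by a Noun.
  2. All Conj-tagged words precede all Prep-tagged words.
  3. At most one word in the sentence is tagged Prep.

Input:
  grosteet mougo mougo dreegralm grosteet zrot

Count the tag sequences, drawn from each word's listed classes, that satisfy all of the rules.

2

Candidates per position — 1:grosteet {Prep,Conj}; 2:mougo {Prep,Noun}; 3:mougo {Prep,Noun}; 4:dreegralm {Noun}; 5:grosteet {Prep,Conj}; 6:zrot {Noun}.
There are 16 candidate sequences in total.
The sequences that satisfy every rule: Conj Noun Noun Noun Prep Noun; Conj Noun Noun Noun Conj Noun.
Count = 2.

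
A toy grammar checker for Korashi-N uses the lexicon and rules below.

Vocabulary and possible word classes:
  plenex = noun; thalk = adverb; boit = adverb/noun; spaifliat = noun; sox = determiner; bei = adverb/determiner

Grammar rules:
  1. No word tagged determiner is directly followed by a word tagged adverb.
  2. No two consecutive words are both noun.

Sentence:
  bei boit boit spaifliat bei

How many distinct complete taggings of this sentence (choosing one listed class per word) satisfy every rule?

6

Candidates per position — 1:bei {adverb,determiner}; 2:boit {adverb,noun}; 3:boit {adverb,noun}; 4:spaifliat {noun}; 5:bei {adverb,determiner}.
There are 16 candidate sequences in total.
Checking each against the rules leaves 6 sequences.
Count = 6.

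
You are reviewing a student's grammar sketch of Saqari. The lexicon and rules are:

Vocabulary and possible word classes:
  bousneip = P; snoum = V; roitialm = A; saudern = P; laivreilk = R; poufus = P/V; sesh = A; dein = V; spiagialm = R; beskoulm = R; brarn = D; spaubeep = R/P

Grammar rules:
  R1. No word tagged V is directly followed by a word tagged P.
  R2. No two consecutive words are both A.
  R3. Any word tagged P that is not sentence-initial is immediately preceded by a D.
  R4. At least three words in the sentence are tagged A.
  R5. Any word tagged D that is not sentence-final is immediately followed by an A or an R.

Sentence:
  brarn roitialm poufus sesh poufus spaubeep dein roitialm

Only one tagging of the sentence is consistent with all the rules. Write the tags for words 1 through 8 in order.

Candidates per position — 1:brarn {D}; 2:roitialm {A}; 3:poufus {P,V}; 4:sesh {A}; 5:poufus {P,V}; 6:spaubeep {R,P}; 7:dein {V}; 8:roitialm {A}.
If word 3 were P, no tagging could satisfy rule 3; so word 3 is V.
If word 5 were P, no tagging could satisfy rule 3; so word 5 is V.
If word 6 were P, no tagging could satisfy rule 1; so word 6 is R.
The only consistent sequence is: D A V A V R V A.
Verifying each rule — rule 1 satisfied; rule 2 satisfied; rule 3 satisfied; rule 4 satisfied; rule 5 satisfied.

D A V A V R V A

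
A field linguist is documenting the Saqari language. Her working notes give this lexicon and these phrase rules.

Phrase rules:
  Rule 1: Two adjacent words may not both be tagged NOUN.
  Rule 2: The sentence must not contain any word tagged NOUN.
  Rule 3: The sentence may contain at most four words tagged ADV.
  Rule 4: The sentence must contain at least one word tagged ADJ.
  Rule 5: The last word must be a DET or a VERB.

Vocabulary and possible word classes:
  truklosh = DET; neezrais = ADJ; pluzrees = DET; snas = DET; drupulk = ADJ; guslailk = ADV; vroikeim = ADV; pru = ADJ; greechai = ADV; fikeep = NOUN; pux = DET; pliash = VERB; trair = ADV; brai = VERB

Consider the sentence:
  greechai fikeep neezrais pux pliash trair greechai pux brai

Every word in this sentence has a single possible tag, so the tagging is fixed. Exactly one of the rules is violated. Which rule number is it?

2

Fixed tagging: ADV NOUN ADJ DET VERB ADV ADV DET VERB.
Applying the rules: R1 holds, R2 violated, R3 holds, R4 holds, R5 holds.
Only rule 2 fails.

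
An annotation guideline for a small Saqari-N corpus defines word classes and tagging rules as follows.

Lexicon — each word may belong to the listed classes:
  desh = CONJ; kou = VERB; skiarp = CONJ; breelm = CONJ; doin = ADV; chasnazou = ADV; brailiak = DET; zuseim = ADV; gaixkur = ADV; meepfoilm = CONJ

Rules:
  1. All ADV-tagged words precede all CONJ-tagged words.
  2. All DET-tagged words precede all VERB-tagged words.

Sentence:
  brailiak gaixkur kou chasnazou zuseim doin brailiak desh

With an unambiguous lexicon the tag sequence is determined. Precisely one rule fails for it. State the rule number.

Fixed tagging: DET ADV VERB ADV ADV ADV DET CONJ.
Applying the rules: R1 pass, R2 fail.
Only rule 2 fails.

2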